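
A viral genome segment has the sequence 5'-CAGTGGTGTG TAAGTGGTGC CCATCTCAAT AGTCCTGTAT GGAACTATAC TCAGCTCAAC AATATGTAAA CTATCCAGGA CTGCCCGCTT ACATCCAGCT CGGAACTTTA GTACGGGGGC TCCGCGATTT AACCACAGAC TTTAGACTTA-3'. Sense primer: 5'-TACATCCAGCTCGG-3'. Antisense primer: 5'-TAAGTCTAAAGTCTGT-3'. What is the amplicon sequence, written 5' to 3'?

Scanning the template, TACATCCAGCTCGG occurs at positions 90–103; this primer anneals to the bottom strand there with its 3' end pointing downstream.
Taking the reverse complement of TAAGTCTAAAGTCTGT gives ACAGACTTTAGACTTA, found at positions 135–150 on the template; the primer anneals here to the top strand with its 3' end pointing upstream.
The product is the template from position 90 through 150 (61 bp).

5'-TACATCCAGCTCGGAACTTTAGTACGGGGGCTCCGCGATTTAACCACAGACTTTAGACTTA-3'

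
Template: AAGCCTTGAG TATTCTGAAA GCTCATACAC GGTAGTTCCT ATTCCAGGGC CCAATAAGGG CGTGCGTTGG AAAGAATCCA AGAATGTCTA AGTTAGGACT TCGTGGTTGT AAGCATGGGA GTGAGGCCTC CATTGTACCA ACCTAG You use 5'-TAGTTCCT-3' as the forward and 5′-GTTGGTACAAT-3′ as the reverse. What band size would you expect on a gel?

110 bp

Forward primer TAGTTCCT is found on the top strand at positions 33–40.
Reverse complement of the reverse primer: ATTGTACCAAC. This occurs on the top strand at positions 132–142.
The product runs from position 33 to position 142, so its length is 142 − 33 + 1 = 110 bp.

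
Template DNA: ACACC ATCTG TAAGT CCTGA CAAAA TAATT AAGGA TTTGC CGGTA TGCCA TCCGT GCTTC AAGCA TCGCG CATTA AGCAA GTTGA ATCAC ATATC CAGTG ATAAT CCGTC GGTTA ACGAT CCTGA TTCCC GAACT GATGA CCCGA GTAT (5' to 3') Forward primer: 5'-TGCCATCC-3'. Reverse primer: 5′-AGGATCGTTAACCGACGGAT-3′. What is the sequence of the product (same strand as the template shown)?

The forward primer matches the template at positions 46–53.
Reverse complement of the reverse primer: ATCCGTCGGTTAACGATCCT. This occurs on the top strand at positions 104–123.
The product is the template from position 46 through 123 (78 bp).

5'-TGCCATCCGTGCTTCAAGCATCGCGCATTAAGCAAGTTGAATCACATATCCAGTGATAATCCGTCGGTTAACGATCCT-3'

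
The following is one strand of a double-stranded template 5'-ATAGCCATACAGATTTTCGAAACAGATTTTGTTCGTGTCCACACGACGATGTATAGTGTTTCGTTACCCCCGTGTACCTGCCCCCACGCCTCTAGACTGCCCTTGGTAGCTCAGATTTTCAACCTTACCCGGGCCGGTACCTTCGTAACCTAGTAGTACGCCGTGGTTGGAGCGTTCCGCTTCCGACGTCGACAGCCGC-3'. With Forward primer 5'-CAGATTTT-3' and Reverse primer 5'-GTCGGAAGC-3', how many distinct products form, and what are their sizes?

The forward primer CAGATTTT matches the top strand at positions 10–17, 23–30, 112–119.
The reverse primer's reverse complement is GCTTCCGAC, matching at positions 179–187.
Each forward site pairs with the reverse site to give a product ending at position 187: sizes 178, 165, 76 bp.

Three products: 178 bp, 165 bp, 76 bp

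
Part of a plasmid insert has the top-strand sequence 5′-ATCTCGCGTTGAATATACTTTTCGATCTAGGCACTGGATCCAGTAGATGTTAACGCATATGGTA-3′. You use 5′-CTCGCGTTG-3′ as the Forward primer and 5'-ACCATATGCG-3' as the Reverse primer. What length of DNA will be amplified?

Forward primer CTCGCGTTG is found on the top strand at positions 3–11.
The reverse primer's reverse complement is CGCATATGGT, which matches the template at positions 54–63.
The product runs from position 3 to position 63, so its length is 63 − 3 + 1 = 61 bp.

61 bp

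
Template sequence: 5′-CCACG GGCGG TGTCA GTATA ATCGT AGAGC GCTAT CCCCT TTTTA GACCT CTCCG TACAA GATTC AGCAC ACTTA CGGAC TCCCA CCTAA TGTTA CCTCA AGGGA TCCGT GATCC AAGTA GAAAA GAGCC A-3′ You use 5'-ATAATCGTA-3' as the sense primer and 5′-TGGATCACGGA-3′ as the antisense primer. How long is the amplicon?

Scanning the template, ATAATCGTA occurs at positions 18–26; this primer anneals to the bottom strand there with its 3' end pointing downstream.
Reverse complement of the reverse primer: TCCGTGATCCA. This occurs on the top strand at positions 106–116.
Product length = (reverse-primer end) − (forward-primer start) + 1 = 116 − 18 + 1 = 99 bp.

99 bp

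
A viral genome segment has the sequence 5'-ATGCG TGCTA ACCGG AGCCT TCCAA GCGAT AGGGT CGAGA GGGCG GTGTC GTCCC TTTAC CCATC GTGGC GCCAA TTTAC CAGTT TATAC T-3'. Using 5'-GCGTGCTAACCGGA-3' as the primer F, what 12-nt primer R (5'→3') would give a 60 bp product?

The forward primer binds at positions 3–16, so a 60 bp product ends at position 3 + 60 − 1 = 62.
The reverse primer anneals to the top strand over positions 51–62, i.e. to GTCCCTTTACCC.
Its sequence written 5'→3' is the reverse complement: GGGTAAAGGGAC.

5'-GGGTAAAGGGAC-3'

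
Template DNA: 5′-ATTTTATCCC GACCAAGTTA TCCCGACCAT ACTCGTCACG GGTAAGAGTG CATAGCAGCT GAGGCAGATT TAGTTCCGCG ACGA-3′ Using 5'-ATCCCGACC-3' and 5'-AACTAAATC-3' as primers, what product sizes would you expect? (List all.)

70 bp, 56 bp

The forward primer ATCCCGACC matches the top strand at positions 6–14, 20–28.
The reverse primer's reverse complement is GATTTAGTT, matching at positions 67–75.
Each forward site pairs with the reverse site to give a product ending at position 75: sizes 70, 56 bp.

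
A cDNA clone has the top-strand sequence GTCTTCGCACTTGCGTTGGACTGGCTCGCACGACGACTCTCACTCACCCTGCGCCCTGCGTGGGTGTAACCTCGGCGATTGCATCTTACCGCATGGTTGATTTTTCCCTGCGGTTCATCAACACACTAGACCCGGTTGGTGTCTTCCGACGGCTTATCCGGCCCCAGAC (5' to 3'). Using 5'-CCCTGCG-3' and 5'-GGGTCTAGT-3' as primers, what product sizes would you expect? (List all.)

The forward primer CCCTGCG matches the top strand at positions 47–53, 54–60, 106–112.
The reverse primer's reverse complement is ACTAGACCC, matching at positions 125–133.
Each forward site pairs with the reverse site to give a product ending at position 133: sizes 87, 80, 28 bp.

87 bp, 80 bp, 28 bp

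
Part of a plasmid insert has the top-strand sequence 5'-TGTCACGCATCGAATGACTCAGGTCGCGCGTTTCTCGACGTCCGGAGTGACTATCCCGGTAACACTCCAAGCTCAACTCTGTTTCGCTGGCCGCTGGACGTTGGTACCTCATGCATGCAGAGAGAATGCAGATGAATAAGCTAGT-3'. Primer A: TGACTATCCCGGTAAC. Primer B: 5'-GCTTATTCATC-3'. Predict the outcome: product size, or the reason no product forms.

Primer A (TGACTATCCCGGTAAC) matches the top strand at positions 48–63; it acts as a forward primer.
Primer B's reverse complement is GATGAATAAGC, matching the top strand at positions 131–141; it acts as a reverse primer.
The 3' ends face each other across positions 48–141, giving a 94 bp product.

Yes — a 94 bp product.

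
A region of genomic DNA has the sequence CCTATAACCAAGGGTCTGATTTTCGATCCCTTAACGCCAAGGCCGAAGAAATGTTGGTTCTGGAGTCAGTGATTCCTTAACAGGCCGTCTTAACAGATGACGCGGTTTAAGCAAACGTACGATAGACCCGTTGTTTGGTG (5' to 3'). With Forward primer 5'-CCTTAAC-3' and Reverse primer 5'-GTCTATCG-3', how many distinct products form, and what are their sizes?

Two products: 99 bp, 53 bp

The forward primer CCTTAAC matches the top strand at positions 29–35, 75–81.
The reverse primer's reverse complement is CGATAGAC, matching at positions 120–127.
Each forward site pairs with the reverse site to give a product ending at position 127: sizes 99, 53 bp.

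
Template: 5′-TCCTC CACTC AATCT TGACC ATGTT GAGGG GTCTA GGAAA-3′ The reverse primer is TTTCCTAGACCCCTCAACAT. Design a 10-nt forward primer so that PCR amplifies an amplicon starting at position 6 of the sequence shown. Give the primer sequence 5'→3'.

5'-CACTCAATCT-3'

The reverse primer's reverse complement ATGTTGAGGGGTCTAGGAAA matches the template at positions 21–40; the product starts at position 6.
The forward primer is identical to the top strand over positions 6–15: CACTCAATCT.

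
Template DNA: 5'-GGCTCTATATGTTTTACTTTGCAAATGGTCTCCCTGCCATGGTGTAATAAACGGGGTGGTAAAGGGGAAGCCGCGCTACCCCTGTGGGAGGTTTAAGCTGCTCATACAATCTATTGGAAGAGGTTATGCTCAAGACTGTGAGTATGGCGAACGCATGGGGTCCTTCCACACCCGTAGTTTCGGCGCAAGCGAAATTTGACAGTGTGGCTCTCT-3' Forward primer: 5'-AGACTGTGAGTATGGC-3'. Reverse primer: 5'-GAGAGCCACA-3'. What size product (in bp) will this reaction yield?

The forward primer matches the template at positions 133–148.
Taking the reverse complement of GAGAGCCACA gives TGTGGCTCTC, found at positions 203–212 on the template; the primer anneals here to the top strand with its 3' end pointing upstream.
Amplicon spans positions 133–212: 80 bp.

80 bp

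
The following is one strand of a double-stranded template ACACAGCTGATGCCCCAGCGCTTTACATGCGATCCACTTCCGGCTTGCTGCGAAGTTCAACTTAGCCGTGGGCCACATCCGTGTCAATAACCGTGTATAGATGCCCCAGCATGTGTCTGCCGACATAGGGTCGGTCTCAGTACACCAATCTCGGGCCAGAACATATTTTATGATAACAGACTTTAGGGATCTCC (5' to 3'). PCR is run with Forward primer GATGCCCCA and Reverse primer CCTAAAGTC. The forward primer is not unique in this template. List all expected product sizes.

179 bp, 88 bp

The forward primer GATGCCCCA matches the top strand at positions 9–17, 100–108.
The reverse primer's reverse complement is GACTTTAGG, matching at positions 179–187.
Each forward site pairs with the reverse site to give a product ending at position 187: sizes 179, 88 bp.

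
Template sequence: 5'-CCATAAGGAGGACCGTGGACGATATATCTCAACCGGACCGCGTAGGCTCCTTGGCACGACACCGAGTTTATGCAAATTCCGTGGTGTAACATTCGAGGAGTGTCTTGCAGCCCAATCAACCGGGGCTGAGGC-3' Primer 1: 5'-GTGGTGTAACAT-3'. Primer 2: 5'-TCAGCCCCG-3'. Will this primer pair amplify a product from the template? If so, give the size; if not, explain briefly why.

Yes — a 49 bp product.

Primer 1 (GTGGTGTAACAT) matches the top strand at positions 81–92; it acts as a forward primer.
Primer 2's reverse complement is CGGGGCTGA, matching the top strand at positions 121–129; it acts as a reverse primer.
The 3' ends face each other across positions 81–129, giving a 49 bp product.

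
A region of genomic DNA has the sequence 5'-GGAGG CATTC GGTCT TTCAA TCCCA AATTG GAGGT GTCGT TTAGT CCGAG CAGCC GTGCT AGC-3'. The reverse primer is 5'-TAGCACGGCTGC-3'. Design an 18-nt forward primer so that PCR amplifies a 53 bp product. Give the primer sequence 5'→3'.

5'-TCGGTCTTTCAATCCCAA-3'

The reverse primer's reverse complement GCAGCCGTGCTA matches the template at positions 50–61, so the product ends at position 61.
A 53 bp product then starts at position 61 − 53 + 1 = 9.
The forward primer is identical to the top strand there: TCGGTCTTTCAATCCCAA.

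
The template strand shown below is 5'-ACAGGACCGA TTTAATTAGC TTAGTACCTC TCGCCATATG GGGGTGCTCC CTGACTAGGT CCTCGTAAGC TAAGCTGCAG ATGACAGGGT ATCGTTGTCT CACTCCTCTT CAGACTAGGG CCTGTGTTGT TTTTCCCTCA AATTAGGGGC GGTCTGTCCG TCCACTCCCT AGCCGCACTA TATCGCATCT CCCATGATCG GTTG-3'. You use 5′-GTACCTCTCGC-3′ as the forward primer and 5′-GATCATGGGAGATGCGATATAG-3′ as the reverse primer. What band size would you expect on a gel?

176 bp

Forward primer GTACCTCTCGC is found on the top strand at positions 24–34.
Taking the reverse complement of GATCATGGGAGATGCGATATAG gives CTATATCGCATCTCCCATGATC, found at positions 178–199 on the template; the primer anneals here to the top strand with its 3' end pointing upstream.
The product runs from position 24 to position 199, so its length is 199 − 24 + 1 = 176 bp.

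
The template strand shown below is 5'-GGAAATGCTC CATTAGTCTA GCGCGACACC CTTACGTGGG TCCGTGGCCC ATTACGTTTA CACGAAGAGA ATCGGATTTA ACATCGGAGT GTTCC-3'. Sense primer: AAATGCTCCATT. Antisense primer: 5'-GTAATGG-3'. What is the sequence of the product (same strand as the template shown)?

Forward primer AAATGCTCCATT is found on the top strand at positions 3–14.
Taking the reverse complement of GTAATGG gives CCATTAC, found at positions 49–55 on the template; the primer anneals here to the top strand with its 3' end pointing upstream.
The product is the template from position 3 through 55 (53 bp).

5'-AAATGCTCCATTAGTCTAGCGCGACACCCTTACGTGGGTCCGTGGCCCATTAC-3'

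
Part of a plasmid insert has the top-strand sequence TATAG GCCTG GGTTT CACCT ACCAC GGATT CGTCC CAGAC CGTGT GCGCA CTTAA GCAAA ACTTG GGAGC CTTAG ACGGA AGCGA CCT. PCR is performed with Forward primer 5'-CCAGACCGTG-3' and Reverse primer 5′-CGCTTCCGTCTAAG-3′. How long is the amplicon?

The forward primer matches the template at positions 35–44.
Reverse complement of the reverse primer: CTTAGACGGAAGCG. This occurs on the top strand at positions 71–84.
Amplicon spans positions 35–84: 50 bp.

50 bp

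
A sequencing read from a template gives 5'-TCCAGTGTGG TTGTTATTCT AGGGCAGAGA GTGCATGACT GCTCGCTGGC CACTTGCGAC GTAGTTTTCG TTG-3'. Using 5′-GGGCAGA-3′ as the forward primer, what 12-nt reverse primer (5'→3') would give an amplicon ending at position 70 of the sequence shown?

5'-CGAAAACTACGT-3'

The forward primer binds at positions 22–28; the product's 3' end on the top strand is position 70.
The reverse primer anneals to the top strand over positions 59–70, i.e. to ACGTAGTTTTCG.
Its sequence written 5'→3' is the reverse complement: CGAAAACTACGT.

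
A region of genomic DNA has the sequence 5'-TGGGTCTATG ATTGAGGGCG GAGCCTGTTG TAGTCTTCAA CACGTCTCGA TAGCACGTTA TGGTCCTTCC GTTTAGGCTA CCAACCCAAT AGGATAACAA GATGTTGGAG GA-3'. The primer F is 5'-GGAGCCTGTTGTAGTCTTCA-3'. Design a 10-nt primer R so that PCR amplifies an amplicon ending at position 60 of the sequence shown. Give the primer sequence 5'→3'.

5'-TAACGTGCTA-3'

The forward primer binds at positions 20–39; the product's 3' end on the top strand is position 60.
The reverse primer anneals to the top strand over positions 51–60, i.e. to TAGCACGTTA.
Its sequence written 5'→3' is the reverse complement: TAACGTGCTA.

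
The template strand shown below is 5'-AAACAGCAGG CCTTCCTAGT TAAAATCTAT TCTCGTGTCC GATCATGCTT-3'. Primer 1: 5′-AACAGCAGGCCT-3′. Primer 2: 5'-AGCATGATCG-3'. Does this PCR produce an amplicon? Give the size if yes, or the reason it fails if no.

Yes — a 48 bp product.

Primer 1 (AACAGCAGGCCT) matches the top strand at positions 2–13; it acts as a forward primer.
Primer 2's reverse complement is CGATCATGCT, matching the top strand at positions 40–49; it acts as a reverse primer.
The 3' ends face each other across positions 2–49, giving a 48 bp product.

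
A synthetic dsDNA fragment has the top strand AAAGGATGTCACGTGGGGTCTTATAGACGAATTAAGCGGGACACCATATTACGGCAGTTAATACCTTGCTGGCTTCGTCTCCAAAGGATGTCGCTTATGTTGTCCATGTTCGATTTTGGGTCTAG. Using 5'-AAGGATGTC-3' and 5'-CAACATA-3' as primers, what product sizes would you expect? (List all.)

The forward primer AAGGATGTC matches the top strand at positions 2–10, 84–92.
The reverse primer's reverse complement is TATGTTG, matching at positions 96–102.
Each forward site pairs with the reverse site to give a product ending at position 102: sizes 101, 19 bp.

101 bp, 19 bp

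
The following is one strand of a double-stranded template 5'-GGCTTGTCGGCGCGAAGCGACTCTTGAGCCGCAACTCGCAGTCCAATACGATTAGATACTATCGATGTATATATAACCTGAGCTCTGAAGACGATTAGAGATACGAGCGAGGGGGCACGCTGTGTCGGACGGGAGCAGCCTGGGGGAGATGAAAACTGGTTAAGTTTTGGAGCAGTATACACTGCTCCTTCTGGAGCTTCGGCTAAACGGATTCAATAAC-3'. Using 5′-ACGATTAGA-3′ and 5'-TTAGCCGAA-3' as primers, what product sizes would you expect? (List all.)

The forward primer ACGATTAGA matches the top strand at positions 48–56, 91–99.
The reverse primer's reverse complement is TTCGGCTAA, matching at positions 198–206.
Each forward site pairs with the reverse site to give a product ending at position 206: sizes 159, 116 bp.

159 bp, 116 bp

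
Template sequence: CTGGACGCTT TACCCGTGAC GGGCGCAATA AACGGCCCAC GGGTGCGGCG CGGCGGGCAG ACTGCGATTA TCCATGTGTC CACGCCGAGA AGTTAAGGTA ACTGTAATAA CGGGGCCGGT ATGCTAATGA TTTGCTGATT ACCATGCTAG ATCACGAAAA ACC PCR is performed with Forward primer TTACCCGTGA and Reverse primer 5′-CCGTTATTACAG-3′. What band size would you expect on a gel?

104 bp

The forward primer matches the template at positions 10–19.
The reverse primer's reverse complement is CTGTAATAACGG, which matches the template at positions 102–113.
Product length = (reverse-primer end) − (forward-primer start) + 1 = 113 − 10 + 1 = 104 bp.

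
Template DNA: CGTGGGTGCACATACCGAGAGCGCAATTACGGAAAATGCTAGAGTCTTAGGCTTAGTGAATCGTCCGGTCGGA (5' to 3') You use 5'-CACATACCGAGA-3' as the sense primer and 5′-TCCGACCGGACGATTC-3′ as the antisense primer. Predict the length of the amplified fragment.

65 bp

Scanning the template, CACATACCGAGA occurs at positions 9–20; this primer anneals to the bottom strand there with its 3' end pointing downstream.
Taking the reverse complement of TCCGACCGGACGATTC gives GAATCGTCCGGTCGGA, found at positions 58–73 on the template; the primer anneals here to the top strand with its 3' end pointing upstream.
The product runs from position 9 to position 73, so its length is 73 − 9 + 1 = 65 bp.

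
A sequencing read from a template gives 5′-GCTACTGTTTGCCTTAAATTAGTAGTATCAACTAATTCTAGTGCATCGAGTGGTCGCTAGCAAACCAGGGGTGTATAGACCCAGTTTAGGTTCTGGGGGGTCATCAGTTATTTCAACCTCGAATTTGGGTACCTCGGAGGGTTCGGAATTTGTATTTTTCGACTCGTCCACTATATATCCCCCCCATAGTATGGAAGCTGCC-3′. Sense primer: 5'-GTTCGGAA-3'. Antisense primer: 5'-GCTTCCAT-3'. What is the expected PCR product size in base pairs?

Forward primer GTTCGGAA is found on the top strand at positions 141–148.
Reverse complement of the reverse primer: ATGGAAGC. This occurs on the top strand at positions 191–198.
Product length = (reverse-primer end) − (forward-primer start) + 1 = 198 − 141 + 1 = 58 bp.

58 bp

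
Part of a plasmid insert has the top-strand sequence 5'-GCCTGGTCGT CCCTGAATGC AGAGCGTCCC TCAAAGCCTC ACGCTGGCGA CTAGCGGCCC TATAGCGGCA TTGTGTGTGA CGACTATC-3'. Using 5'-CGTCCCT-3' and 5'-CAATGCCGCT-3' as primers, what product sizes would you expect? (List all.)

66 bp, 49 bp

The forward primer CGTCCCT matches the top strand at positions 8–14, 25–31.
The reverse primer's reverse complement is AGCGGCATTG, matching at positions 64–73.
Each forward site pairs with the reverse site to give a product ending at position 73: sizes 66, 49 bp.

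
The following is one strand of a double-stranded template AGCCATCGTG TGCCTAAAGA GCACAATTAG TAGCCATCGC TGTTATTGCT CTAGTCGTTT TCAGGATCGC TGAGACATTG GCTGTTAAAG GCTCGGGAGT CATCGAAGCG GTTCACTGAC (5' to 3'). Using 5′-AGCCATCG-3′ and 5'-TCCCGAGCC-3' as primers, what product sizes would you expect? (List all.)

The forward primer AGCCATCG matches the top strand at positions 1–8, 32–39.
The reverse primer's reverse complement is GGCTCGGGA, matching at positions 90–98.
Each forward site pairs with the reverse site to give a product ending at position 98: sizes 98, 67 bp.

98 bp, 67 bp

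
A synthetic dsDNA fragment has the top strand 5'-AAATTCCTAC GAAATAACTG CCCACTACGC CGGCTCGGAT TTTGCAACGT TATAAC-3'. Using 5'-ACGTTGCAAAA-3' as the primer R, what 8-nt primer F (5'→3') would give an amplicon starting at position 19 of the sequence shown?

The reverse primer's reverse complement TTTTGCAACGT matches the template at positions 40–50; the product starts at position 19.
The forward primer is identical to the top strand over positions 19–26: TGCCCACT.

5'-TGCCCACT-3'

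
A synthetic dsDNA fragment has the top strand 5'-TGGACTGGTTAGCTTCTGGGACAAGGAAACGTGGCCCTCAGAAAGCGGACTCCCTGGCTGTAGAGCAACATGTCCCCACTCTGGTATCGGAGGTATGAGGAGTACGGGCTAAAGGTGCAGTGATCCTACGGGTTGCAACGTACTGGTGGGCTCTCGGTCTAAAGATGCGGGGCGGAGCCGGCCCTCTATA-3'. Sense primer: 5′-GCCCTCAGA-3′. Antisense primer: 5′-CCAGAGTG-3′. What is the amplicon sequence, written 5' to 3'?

5'-GCCCTCAGAAAGCGGACTCCCTGGCTGTAGAGCAACATGTCCCCACTCTGG-3'

Scanning the template, GCCCTCAGA occurs at positions 34–42; this primer anneals to the bottom strand there with its 3' end pointing downstream.
The reverse primer's reverse complement is CACTCTGG, which matches the template at positions 77–84.
The product is the template from position 34 through 84 (51 bp).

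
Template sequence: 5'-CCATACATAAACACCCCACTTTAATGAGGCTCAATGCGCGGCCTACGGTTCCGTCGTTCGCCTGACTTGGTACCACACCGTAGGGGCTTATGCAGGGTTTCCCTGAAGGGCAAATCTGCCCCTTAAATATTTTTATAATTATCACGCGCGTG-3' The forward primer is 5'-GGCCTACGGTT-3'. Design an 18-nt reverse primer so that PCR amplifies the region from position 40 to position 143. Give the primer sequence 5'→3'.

The product's 3' end on the top strand is position 143.
The reverse primer anneals to the top strand over positions 126–143, i.e. to AATATTTTTATAATTATC.
Its sequence written 5'→3' is the reverse complement: GATAATTATAAAAATATT.

5'-GATAATTATAAAAATATT-3'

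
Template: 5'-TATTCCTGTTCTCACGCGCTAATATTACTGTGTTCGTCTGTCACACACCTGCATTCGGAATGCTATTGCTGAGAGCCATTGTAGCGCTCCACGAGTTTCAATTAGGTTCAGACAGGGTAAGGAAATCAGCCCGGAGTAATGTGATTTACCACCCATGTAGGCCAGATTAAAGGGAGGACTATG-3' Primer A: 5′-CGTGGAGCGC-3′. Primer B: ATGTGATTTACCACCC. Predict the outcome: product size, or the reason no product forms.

No product — the primers' 3' ends point away from each other.

Primer A (CGTGGAGCGC) has reverse complement GCGCTCCACG, which matches the top strand at positions 84–93; primer A anneals to the top strand there with its 3' end pointing upstream toward position 84.
Primer B (ATGTGATTTACCACCC) matches the top strand directly at positions 139–154; it anneals to the bottom strand with its 3' end pointing downstream toward position 154.
The 3' ends diverge (primer A extends toward position 1, primer B toward position 183), so the primers never converge on a shared product.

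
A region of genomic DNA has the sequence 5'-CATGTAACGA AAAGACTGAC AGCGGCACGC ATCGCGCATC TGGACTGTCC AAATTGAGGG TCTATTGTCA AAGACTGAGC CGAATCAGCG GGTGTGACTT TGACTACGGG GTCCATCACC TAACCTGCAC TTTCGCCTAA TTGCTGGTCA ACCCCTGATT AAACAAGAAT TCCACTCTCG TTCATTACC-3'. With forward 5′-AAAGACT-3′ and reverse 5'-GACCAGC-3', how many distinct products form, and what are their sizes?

Two products: 139 bp, 80 bp

The forward primer AAAGACT matches the top strand at positions 11–17, 70–76.
The reverse primer's reverse complement is GCTGGTC, matching at positions 143–149.
Each forward site pairs with the reverse site to give a product ending at position 149: sizes 139, 80 bp.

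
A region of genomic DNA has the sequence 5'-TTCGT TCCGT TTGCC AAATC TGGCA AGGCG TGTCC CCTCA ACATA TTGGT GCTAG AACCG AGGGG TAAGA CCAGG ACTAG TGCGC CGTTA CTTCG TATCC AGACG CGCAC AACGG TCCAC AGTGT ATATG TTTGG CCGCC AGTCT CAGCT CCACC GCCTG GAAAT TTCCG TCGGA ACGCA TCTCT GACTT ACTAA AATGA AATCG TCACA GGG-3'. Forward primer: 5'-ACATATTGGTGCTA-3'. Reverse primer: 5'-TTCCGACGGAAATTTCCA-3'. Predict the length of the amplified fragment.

136 bp

The forward primer matches the template at positions 41–54.
The reverse primer's reverse complement is TGGAAATTTCCGTCGGAA, which matches the template at positions 159–176.
The product runs from position 41 to position 176, so its length is 176 − 41 + 1 = 136 bp.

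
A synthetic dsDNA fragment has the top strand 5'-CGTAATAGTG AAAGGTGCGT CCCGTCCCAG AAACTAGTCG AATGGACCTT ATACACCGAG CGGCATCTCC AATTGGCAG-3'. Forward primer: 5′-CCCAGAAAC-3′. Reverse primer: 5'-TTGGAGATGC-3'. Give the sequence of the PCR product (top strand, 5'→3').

5'-CCCAGAAACTAGTCGAATGGACCTTATACACCGAGCGGCATCTCCAA-3'

Forward primer CCCAGAAAC is found on the top strand at positions 26–34.
The reverse primer's reverse complement is GCATCTCCAA, which matches the template at positions 63–72.
The product is the template from position 26 through 72 (47 bp).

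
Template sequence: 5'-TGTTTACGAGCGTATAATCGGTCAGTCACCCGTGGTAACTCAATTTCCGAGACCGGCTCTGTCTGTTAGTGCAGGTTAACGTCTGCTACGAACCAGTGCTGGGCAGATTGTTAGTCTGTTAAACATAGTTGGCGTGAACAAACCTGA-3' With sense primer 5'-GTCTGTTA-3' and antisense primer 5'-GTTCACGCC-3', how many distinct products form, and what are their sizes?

Two products: 79 bp, 26 bp

The forward primer GTCTGTTA matches the top strand at positions 61–68, 114–121.
The reverse primer's reverse complement is GGCGTGAAC, matching at positions 131–139.
Each forward site pairs with the reverse site to give a product ending at position 139: sizes 79, 26 bp.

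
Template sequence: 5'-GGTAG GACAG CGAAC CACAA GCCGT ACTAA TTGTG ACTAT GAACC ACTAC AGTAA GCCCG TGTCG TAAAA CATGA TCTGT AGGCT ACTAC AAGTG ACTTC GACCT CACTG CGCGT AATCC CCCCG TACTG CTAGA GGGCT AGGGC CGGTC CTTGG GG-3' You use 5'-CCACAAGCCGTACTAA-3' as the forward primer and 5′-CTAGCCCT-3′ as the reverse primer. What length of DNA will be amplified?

Forward primer CCACAAGCCGTACTAA is found on the top strand at positions 15–30.
Reverse complement of the reverse primer: AGGGCTAG. This occurs on the top strand at positions 135–142.
The product runs from position 15 to position 142, so its length is 142 − 15 + 1 = 128 bp.

128 bp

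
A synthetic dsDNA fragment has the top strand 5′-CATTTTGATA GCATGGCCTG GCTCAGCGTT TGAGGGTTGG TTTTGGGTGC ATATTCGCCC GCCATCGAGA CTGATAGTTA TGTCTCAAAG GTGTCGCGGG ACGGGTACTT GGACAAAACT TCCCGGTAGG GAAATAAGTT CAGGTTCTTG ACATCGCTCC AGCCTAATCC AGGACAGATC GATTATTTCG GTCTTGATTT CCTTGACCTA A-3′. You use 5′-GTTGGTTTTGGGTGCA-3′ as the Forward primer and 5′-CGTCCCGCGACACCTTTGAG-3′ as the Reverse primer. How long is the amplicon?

Forward primer GTTGGTTTTGGGTGCA is found on the top strand at positions 36–51.
Reverse complement of the reverse primer: CTCAAAGGTGTCGCGGGACG. This occurs on the top strand at positions 84–103.
Amplicon spans positions 36–103: 68 bp.

68 bp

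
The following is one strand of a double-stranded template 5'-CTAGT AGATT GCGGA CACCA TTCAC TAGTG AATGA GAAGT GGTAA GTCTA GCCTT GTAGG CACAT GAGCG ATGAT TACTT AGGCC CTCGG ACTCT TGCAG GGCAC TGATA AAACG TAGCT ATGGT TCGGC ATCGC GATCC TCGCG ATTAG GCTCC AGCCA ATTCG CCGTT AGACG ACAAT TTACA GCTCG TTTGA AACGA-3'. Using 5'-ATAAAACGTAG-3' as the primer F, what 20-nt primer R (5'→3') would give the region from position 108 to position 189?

The product's 3' end on the top strand is position 189.
The reverse primer anneals to the top strand over positions 170–189, i.e. to TAGACGACAATTTACAGCTC.
Its sequence written 5'→3' is the reverse complement: GAGCTGTAAATTGTCGTCTA.

5'-GAGCTGTAAATTGTCGTCTA-3'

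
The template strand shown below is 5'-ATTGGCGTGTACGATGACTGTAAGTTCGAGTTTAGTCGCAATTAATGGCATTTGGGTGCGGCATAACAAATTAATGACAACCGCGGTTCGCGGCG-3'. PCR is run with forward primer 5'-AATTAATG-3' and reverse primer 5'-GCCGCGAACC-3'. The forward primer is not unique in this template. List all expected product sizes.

55 bp, 26 bp

The forward primer AATTAATG matches the top strand at positions 40–47, 69–76.
The reverse primer's reverse complement is GGTTCGCGGC, matching at positions 85–94.
Each forward site pairs with the reverse site to give a product ending at position 94: sizes 55, 26 bp.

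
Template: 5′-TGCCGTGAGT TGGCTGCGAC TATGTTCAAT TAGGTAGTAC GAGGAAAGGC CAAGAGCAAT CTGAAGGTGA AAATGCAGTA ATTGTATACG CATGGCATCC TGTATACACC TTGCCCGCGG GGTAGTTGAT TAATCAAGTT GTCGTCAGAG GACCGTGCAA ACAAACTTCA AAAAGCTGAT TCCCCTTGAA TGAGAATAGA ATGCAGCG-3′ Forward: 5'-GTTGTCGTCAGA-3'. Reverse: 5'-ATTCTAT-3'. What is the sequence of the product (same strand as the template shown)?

5'-GTTGTCGTCAGAGGACCGTGCAAACAAACTTCAAAAAGCTGATTCCCCTTGAATGAGAATAGAAT-3'

Scanning the template, GTTGTCGTCAGA occurs at positions 138–149; this primer anneals to the bottom strand there with its 3' end pointing downstream.
The reverse primer's reverse complement is ATAGAAT, which matches the template at positions 196–202.
The product is the template from position 138 through 202 (65 bp).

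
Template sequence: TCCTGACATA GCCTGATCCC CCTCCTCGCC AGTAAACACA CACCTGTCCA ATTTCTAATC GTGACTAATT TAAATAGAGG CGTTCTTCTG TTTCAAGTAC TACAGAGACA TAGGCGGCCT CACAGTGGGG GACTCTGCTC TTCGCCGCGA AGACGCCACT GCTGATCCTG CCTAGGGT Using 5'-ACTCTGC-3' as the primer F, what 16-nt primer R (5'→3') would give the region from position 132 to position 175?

5'-CTAGGCAGGATCAGCA-3'

The product's 3' end on the top strand is position 175.
The reverse primer anneals to the top strand over positions 160–175, i.e. to TGCTGATCCTGCCTAG.
Its sequence written 5'→3' is the reverse complement: CTAGGCAGGATCAGCA.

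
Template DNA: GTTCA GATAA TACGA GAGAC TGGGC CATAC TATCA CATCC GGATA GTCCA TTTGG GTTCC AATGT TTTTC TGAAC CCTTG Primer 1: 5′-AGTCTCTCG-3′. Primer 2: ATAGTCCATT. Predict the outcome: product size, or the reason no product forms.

No product — the primers' 3' ends point away from each other.

Primer 1 (AGTCTCTCG) has reverse complement CGAGAGACT, which matches the top strand at positions 13–21; primer 1 anneals to the top strand there with its 3' end pointing upstream toward position 13.
Primer 2 (ATAGTCCATT) matches the top strand directly at positions 43–52; it anneals to the bottom strand with its 3' end pointing downstream toward position 52.
The 3' ends diverge (primer 1 extends toward position 1, primer 2 toward position 80), so the primers never converge on a shared product.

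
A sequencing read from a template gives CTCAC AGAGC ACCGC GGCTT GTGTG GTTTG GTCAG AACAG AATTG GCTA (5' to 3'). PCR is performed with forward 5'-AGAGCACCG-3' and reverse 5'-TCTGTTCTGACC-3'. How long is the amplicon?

36 bp

Scanning the template, AGAGCACCG occurs at positions 6–14; this primer anneals to the bottom strand there with its 3' end pointing downstream.
Reverse complement of the reverse primer: GGTCAGAACAGA. This occurs on the top strand at positions 30–41.
Amplicon spans positions 6–41: 36 bp.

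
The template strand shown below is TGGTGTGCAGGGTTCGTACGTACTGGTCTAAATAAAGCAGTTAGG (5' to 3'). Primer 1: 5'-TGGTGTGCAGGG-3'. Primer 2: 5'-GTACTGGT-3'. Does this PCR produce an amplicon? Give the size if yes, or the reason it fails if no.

Primer 1 (TGGTGTGCAGGG) matches the top strand at positions 1–12 (3' end points downstream).
Primer 2 (GTACTGGT) also matches the top strand directly, at positions 20–27 — its reverse complement ACCAGTAC is not present.
Both primers anneal to the bottom strand with 3' ends pointing the same way, so neither can prime synthesis back toward the other.

No product — both primers anneal to the same strand and extend in the same direction.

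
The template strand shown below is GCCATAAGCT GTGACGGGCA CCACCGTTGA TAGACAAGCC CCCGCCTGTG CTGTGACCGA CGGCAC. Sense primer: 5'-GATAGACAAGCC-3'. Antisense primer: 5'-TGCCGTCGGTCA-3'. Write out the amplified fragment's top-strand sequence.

5'-GATAGACAAGCCCCCGCCTGTGCTGTGACCGACGGCA-3'

Scanning the template, GATAGACAAGCC occurs at positions 29–40; this primer anneals to the bottom strand there with its 3' end pointing downstream.
Taking the reverse complement of TGCCGTCGGTCA gives TGACCGACGGCA, found at positions 54–65 on the template; the primer anneals here to the top strand with its 3' end pointing upstream.
The product is the template from position 29 through 65 (37 bp).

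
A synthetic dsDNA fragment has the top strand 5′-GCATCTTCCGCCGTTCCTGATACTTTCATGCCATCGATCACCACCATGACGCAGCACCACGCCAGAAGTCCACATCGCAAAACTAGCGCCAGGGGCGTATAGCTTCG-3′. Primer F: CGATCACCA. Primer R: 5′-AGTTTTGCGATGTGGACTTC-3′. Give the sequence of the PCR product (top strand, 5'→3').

5'-CGATCACCACCATGACGCAGCACCACGCCAGAAGTCCACATCGCAAAACT-3'

The forward primer matches the template at positions 35–43.
Reverse complement of the reverse primer: GAAGTCCACATCGCAAAACT. This occurs on the top strand at positions 65–84.
The product is the template from position 35 through 84 (50 bp).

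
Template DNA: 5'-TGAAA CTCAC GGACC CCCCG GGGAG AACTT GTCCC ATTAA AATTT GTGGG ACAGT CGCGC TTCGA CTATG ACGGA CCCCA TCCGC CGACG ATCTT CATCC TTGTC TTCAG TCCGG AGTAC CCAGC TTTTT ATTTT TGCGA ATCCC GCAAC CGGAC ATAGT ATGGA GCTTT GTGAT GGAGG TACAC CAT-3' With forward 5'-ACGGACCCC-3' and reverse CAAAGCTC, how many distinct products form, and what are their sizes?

The forward primer ACGGACCCC matches the top strand at positions 9–17, 71–79.
The reverse primer's reverse complement is GAGCTTTG, matching at positions 164–171.
Each forward site pairs with the reverse site to give a product ending at position 171: sizes 163, 101 bp.

Two products: 163 bp, 101 bp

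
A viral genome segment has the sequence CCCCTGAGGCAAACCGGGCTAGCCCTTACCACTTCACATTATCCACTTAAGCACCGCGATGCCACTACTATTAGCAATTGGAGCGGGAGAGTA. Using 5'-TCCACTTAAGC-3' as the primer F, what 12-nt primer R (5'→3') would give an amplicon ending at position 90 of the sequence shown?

The forward primer binds at positions 42–52; the product's 3' end on the top strand is position 90.
The reverse primer anneals to the top strand over positions 79–90, i.e. to TGGAGCGGGAGA.
Its sequence written 5'→3' is the reverse complement: TCTCCCGCTCCA.

5'-TCTCCCGCTCCA-3'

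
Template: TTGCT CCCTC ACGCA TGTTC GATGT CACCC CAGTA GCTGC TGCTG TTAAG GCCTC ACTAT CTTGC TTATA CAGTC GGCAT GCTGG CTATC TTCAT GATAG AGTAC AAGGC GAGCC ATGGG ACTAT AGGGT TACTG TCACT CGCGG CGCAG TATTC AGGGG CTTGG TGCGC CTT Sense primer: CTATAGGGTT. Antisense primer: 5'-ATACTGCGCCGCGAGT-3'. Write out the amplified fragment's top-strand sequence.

Forward primer CTATAGGGTT is found on the top strand at positions 122–131.
Reverse complement of the reverse primer: ACTCGCGGCGCAGTAT. This occurs on the top strand at positions 138–153.
The product is the template from position 122 through 153 (32 bp).

5'-CTATAGGGTTACTGTCACTCGCGGCGCAGTAT-3'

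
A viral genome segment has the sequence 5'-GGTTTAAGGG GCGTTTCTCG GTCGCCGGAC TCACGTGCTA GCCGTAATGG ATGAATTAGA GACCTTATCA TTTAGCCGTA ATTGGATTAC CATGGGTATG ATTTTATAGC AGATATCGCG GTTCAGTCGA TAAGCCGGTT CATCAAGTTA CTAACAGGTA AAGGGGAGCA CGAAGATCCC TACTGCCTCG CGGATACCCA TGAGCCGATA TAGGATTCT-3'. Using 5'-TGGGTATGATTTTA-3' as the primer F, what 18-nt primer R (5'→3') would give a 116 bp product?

5'-TCGGCTCATGGGTATCCG-3'

The forward primer binds at positions 93–106, so a 116 bp product ends at position 93 + 116 − 1 = 208.
The reverse primer anneals to the top strand over positions 191–208, i.e. to CGGATACCCATGAGCCGA.
Its sequence written 5'→3' is the reverse complement: TCGGCTCATGGGTATCCG.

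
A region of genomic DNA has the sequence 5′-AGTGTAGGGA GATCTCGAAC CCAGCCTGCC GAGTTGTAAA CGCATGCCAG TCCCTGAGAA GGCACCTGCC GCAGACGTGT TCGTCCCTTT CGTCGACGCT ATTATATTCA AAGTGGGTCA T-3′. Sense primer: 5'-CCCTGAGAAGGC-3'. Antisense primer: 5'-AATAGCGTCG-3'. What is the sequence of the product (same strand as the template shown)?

5'-CCCTGAGAAGGCACCTGCCGCAGACGTGTTCGTCCCTTTCGTCGACGCTATT-3'

Scanning the template, CCCTGAGAAGGC occurs at positions 52–63; this primer anneals to the bottom strand there with its 3' end pointing downstream.
Reverse complement of the reverse primer: CGACGCTATT. This occurs on the top strand at positions 94–103.
The product is the template from position 52 through 103 (52 bp).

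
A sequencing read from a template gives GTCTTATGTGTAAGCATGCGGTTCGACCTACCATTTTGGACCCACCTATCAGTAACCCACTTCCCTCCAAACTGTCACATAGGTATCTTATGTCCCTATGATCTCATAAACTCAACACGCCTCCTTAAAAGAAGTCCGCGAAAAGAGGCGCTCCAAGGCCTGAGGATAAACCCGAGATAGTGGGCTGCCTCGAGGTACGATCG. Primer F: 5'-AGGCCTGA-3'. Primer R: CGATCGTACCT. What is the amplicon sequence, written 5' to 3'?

5'-AGGCCTGAGGATAAACCCGAGATAGTGGGCTGCCTCGAGGTACGATCG-3'

Forward primer AGGCCTGA is found on the top strand at positions 156–163.
The reverse primer's reverse complement is AGGTACGATCG, which matches the template at positions 193–203.
The product is the template from position 156 through 203 (48 bp).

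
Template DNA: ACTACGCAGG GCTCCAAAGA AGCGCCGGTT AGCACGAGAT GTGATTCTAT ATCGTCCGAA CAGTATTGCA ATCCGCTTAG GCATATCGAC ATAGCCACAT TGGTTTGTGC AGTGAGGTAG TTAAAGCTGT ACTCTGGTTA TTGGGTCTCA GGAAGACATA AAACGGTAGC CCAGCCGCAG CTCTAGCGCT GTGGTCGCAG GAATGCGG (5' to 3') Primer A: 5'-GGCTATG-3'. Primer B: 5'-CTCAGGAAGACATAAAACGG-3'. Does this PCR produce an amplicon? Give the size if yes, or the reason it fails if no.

Primer A (GGCTATG) has reverse complement CATAGCC, which matches the top strand at positions 90–96; primer A anneals to the top strand there with its 3' end pointing upstream toward position 90.
Primer B (CTCAGGAAGACATAAAACGG) matches the top strand directly at positions 147–166; it anneals to the bottom strand with its 3' end pointing downstream toward position 166.
The 3' ends diverge (primer A extends toward position 1, primer B toward position 208), so the primers never converge on a shared product.

No product — the primers' 3' ends point away from each other.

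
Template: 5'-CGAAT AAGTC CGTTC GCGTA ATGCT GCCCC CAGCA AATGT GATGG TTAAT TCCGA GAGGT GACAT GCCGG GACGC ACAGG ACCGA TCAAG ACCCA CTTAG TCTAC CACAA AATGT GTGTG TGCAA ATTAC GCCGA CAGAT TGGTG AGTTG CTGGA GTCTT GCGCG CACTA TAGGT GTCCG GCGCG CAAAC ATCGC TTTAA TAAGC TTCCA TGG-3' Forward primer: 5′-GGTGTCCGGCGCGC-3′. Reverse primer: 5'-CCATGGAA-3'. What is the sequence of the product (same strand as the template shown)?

Scanning the template, GGTGTCCGGCGCGC occurs at positions 173–186; this primer anneals to the bottom strand there with its 3' end pointing downstream.
Reverse complement of the reverse primer: TTCCATGG. This occurs on the top strand at positions 206–213.
The product is the template from position 173 through 213 (41 bp).

5'-GGTGTCCGGCGCGCAAACATCGCTTTAATAAGCTTCCATGG-3'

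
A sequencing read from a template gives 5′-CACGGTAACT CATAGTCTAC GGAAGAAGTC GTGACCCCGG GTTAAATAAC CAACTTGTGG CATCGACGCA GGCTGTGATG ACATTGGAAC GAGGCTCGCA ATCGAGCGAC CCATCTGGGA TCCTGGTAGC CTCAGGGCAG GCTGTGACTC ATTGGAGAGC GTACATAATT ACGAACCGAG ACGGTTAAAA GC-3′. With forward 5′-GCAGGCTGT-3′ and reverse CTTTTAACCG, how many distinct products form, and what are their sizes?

Two products: 124 bp, 55 bp

The forward primer GCAGGCTGT matches the top strand at positions 68–76, 137–145.
The reverse primer's reverse complement is CGGTTAAAAG, matching at positions 182–191.
Each forward site pairs with the reverse site to give a product ending at position 191: sizes 124, 55 bp.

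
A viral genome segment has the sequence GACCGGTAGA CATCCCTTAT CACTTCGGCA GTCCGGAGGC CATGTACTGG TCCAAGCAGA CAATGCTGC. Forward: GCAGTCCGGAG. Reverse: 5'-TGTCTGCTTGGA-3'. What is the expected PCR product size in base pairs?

Scanning the template, GCAGTCCGGAG occurs at positions 28–38; this primer anneals to the bottom strand there with its 3' end pointing downstream.
Reverse complement of the reverse primer: TCCAAGCAGACA. This occurs on the top strand at positions 51–62.
The product runs from position 28 to position 62, so its length is 62 − 28 + 1 = 35 bp.

35 bp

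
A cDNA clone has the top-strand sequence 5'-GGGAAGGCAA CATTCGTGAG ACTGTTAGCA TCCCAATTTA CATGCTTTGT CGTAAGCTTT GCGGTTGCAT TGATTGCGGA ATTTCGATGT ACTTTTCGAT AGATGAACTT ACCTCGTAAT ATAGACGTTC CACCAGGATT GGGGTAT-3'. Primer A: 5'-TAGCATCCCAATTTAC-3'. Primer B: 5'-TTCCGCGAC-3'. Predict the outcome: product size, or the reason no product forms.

No product — primer B has no binding site in the template.

Primer B (TTCCGCGAC) does not match the top strand, and its reverse complement GTCGCGGAA does not match either.
With no annealing site for primer B, no amplification occurs.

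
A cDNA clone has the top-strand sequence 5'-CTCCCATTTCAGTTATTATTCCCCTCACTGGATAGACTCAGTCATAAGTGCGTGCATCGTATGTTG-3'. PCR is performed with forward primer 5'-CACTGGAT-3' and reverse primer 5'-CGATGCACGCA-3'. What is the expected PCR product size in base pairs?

34 bp

The forward primer matches the template at positions 26–33.
Reverse complement of the reverse primer: TGCGTGCATCG. This occurs on the top strand at positions 49–59.
Product length = (reverse-primer end) − (forward-primer start) + 1 = 59 − 26 + 1 = 34 bp.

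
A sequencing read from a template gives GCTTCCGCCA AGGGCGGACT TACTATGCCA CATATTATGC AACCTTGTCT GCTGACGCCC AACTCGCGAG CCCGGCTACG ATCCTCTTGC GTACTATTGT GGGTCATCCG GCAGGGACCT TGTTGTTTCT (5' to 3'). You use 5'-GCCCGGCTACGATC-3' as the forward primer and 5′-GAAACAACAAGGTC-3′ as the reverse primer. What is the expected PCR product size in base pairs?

Scanning the template, GCCCGGCTACGATC occurs at positions 70–83; this primer anneals to the bottom strand there with its 3' end pointing downstream.
Reverse complement of the reverse primer: GACCTTGTTGTTTC. This occurs on the top strand at positions 116–129.
Product length = (reverse-primer end) − (forward-primer start) + 1 = 129 − 70 + 1 = 60 bp.

60 bp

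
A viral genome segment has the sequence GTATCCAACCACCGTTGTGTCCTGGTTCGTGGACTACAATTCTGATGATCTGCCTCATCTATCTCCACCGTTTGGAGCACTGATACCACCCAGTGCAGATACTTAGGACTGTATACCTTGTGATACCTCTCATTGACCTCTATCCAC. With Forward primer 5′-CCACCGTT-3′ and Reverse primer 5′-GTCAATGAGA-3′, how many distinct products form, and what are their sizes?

The forward primer CCACCGTT matches the top strand at positions 9–16, 65–72.
The reverse primer's reverse complement is TCTCATTGAC, matching at positions 128–137.
Each forward site pairs with the reverse site to give a product ending at position 137: sizes 129, 73 bp.

Two products: 129 bp, 73 bp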